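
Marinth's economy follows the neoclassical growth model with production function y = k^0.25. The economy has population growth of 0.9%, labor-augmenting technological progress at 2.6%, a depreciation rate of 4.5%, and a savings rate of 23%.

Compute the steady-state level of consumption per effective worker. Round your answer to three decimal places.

In steady state, investment equals break-even investment: s·k^α = (n + g + δ)·k.
Rearranging, k^(1−α) = s / (n + g + δ).
k^0.75 = 0.23 / (0.009 + 0.026 + 0.045) = 0.23 / 0.080 = 2.8750
k* = 2.8750^(1/0.75) ≈ 4.0881
y* = (k*)^α = 4.0881^0.25 ≈ 1.4219
c* = (1 − s)·y* = (1 − 0.23) × 1.4219 ≈ 1.0949

c* ≈ 1.095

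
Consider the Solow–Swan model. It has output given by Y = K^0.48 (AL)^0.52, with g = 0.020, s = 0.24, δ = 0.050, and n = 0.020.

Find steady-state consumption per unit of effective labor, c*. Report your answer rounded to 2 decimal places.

At the steady state, Δk = 0, so s·k^α = (n + g + δ)·k.
Rearranging, k^(1−α) = s / (n + g + δ).
k^0.52 = 0.24 / (0.020 + 0.020 + 0.050) = 0.24 / 0.090 = 2.6667
k* = 2.6667^(1/0.52) ≈ 6.5945
y* = (k*)^α = 6.5945^0.48 ≈ 2.4729
c* = (1 − s)·y* = (1 − 0.24) × 2.4729 ≈ 1.8794

c* = 1.88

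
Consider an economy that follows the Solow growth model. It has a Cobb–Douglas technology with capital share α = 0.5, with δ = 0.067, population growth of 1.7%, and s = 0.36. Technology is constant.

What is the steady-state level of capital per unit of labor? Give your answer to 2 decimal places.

At the steady state, Δk = 0, so s·k^α = (n + δ)·k.
Rearranging, k^(1−α) = s / (n + δ).
k^0.5 = 0.36 / (0.017 + 0.067) = 0.36 / 0.084 = 4.2857
k* = 4.2857^(1/0.5) ≈ 18.3672

k* ≈ 18.37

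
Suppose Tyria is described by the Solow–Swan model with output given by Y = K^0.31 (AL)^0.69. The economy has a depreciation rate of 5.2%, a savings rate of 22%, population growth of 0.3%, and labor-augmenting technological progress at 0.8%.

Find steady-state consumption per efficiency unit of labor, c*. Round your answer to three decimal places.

At the steady state, Δk = 0, so s·k^α = (n + g + δ)·k.
Rearranging, k^(1−α) = s / (n + g + δ).
k^0.69 = 0.22 / (0.003 + 0.008 + 0.052) = 0.22 / 0.063 = 3.4921
k* = 3.4921^(1/0.69) ≈ 6.1247
y* = (k*)^α = 6.1247^0.31 ≈ 1.7539
c* = (1 − s)·y* = (1 − 0.22) × 1.7539 ≈ 1.3680

c* = 1.368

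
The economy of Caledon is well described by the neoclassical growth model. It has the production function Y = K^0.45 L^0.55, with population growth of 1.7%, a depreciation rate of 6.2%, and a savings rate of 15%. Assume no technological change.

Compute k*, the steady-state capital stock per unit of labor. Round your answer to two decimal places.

k* ≈ 3.21

In steady state, investment equals break-even investment: s·k^α = (n + δ)·k.
Rearranging, k^(1−α) = s / (n + δ).
k^0.55 = 0.15 / (0.017 + 0.062) = 0.15 / 0.079 = 1.8987
k* = 1.8987^(1/0.55) ≈ 3.2084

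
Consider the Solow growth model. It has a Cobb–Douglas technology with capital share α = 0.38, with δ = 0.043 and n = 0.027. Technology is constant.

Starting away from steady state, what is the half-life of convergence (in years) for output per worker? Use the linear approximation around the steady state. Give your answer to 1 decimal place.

t_½ ≈ 16.0 years

Near the steady state the convergence rate is λ = (1 − α)(n + δ).
λ = (1 − 0.38) × 0.070 = 0.62 × 0.070 = 0.0434
Half-life = ln 2 / λ = 0.6931 / 0.0434 ≈ 15.97 years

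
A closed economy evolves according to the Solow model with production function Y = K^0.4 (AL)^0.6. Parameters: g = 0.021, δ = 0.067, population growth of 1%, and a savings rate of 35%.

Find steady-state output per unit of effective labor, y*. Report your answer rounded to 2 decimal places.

y* ≈ 2.34

In steady state, investment equals break-even investment: s·k^α = (n + g + δ)·k.
Dividing both sides by k: k^(1−α) = s / (n + g + δ).
k^0.6 = 0.35 / (0.010 + 0.021 + 0.067) = 0.35 / 0.098 = 3.5714
k* = 3.5714^(1/0.6) ≈ 8.3444
y* = (k*)^α = 8.3444^0.4 ≈ 2.3365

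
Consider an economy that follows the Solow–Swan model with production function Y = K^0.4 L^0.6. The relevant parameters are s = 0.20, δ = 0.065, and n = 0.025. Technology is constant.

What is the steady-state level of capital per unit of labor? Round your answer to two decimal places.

k* ≈ 3.78

At the steady state, Δk = 0, so s·k^α = (n + δ)·k.
Rearranging, k^(1−α) = s / (n + δ).
k^0.6 = 0.20 / (0.025 + 0.065) = 0.20 / 0.090 = 2.2222
k* = 2.2222^(1/0.6) ≈ 3.7842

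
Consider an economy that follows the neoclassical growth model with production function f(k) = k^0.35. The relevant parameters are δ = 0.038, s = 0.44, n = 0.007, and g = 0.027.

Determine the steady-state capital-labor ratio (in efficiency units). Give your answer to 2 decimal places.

k* = 16.20

In steady state, investment equals break-even investment: s·k^α = (n + g + δ)·k.
Dividing both sides by k: k^(1−α) = s / (n + g + δ).
k^0.65 = 0.44 / (0.007 + 0.027 + 0.038) = 0.44 / 0.072 = 6.1111
k* = 6.1111^(1/0.65) ≈ 16.1962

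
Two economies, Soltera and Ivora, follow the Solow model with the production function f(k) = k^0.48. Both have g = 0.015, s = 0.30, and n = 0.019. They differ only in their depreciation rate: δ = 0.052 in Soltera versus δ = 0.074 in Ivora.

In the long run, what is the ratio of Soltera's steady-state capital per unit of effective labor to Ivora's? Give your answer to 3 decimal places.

Steady-state k* = [s/(n + g + δ)]^(1/(1−α)), so the ratio is [ (s_S/(n + g + δ)_S) / (s_I/(n + g + δ)_I) ]^1.9231.
s_S/(n + g + δ)_S = 0.30/0.086 = 3.4884; s_I/(n + g + δ)_I = 0.30/0.108 = 2.7778.
Ratio = (3.4884/2.7778)^1.9231 = 1.2558^1.9231 ≈ 1.5497

k*_S / k*_I ≈ 1.550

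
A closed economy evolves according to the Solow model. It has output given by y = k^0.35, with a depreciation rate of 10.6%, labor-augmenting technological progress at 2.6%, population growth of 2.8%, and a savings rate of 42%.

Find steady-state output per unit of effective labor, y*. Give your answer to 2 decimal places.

At the steady state, Δk = 0, so s·k^α = (n + g + δ)·k.
Dividing both sides by k: k^(1−α) = s / (n + g + δ).
k^0.65 = 0.42 / (0.028 + 0.026 + 0.106) = 0.42 / 0.160 = 2.6250
k* = 2.6250^(1/0.65) ≈ 4.4138
y* = (k*)^α = 4.4138^0.35 ≈ 1.6815

y* ≈ 1.68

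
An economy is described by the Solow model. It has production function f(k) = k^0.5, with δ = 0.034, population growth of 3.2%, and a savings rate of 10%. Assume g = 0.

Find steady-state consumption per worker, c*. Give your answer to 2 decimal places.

Steady state requires s·f(k) = (n + δ)·k, i.e. s·k^α = (n + δ)·k.
Dividing both sides by k: k^(1−α) = s / (n + δ).
k^0.5 = 0.10 / (0.032 + 0.034) = 0.10 / 0.066 = 1.5152
k* = 1.5152^(1/0.5) ≈ 2.2958
y* = (k*)^α = 2.2958^0.5 ≈ 1.5152
c* = (1 − s)·y* = (1 − 0.10) × 1.5152 ≈ 1.3637

c* ≈ 1.36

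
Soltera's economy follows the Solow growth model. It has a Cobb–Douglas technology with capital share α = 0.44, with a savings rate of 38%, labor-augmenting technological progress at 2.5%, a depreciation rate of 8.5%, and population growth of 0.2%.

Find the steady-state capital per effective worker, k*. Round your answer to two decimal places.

Steady state requires s·f(k) = (n + g + δ)·k, i.e. s·k^α = (n + g + δ)·k.
Dividing both sides by k: k^(1−α) = s / (n + g + δ).
k^0.56 = 0.38 / (0.002 + 0.025 + 0.085) = 0.38 / 0.112 = 3.3929
k* = 3.3929^(1/0.56) ≈ 8.8603

k* = 8.86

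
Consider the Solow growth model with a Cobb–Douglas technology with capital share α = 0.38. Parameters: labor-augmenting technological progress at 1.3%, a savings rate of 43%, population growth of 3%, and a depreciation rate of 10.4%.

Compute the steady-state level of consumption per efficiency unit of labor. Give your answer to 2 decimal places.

In steady state, investment equals break-even investment: s·k^α = (n + g + δ)·k.
Rearranging, k^(1−α) = s / (n + g + δ).
k^0.62 = 0.43 / (0.030 + 0.013 + 0.104) = 0.43 / 0.147 = 2.9252
k* = 2.9252^(1/0.62) ≈ 5.6476
y* = (k*)^α = 5.6476^0.38 ≈ 1.9307
c* = (1 − s)·y* = (1 − 0.43) × 1.9307 ≈ 1.1005

c* = 1.10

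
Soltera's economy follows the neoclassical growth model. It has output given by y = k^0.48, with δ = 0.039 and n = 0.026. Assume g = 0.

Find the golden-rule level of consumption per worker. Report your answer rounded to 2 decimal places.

c_gold ≈ 3.29

At the golden rule, f'(k) = n + δ, so α·k^(α−1) = n + δ and k_gold = (α/(n + δ))^(1/(1−α)).
k_gold = (0.48/0.065)^(1/0.52) = 7.3846^1.9231 ≈ 46.7605
c_gold = f(k_gold) − (n + δ)·k_gold = 6.3320 − 0.065×46.7605 ≈ 3.2926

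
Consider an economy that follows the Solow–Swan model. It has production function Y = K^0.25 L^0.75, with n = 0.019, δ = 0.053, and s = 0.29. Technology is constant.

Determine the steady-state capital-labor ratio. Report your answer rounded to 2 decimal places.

At the steady state, Δk = 0, so s·k^α = (n + δ)·k.
Dividing both sides by k: k^(1−α) = s / (n + δ).
k^0.75 = 0.29 / (0.019 + 0.053) = 0.29 / 0.072 = 4.0278
k* = 4.0278^(1/0.75) ≈ 6.4085

k* = 6.41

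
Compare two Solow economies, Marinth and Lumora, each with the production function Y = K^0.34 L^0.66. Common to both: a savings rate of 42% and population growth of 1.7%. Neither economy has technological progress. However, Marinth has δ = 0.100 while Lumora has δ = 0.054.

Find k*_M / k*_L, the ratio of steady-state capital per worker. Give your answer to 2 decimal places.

k*_M / k*_L ≈ 0.47

Steady-state k* = [s/(n + δ)]^(1/(1−α)), so the ratio is [ (s_M/(n + δ)_M) / (s_L/(n + δ)_L) ]^1.5152.
s_M/(n + δ)_M = 0.42/0.117 = 3.5897; s_L/(n + δ)_L = 0.42/0.071 = 5.9155.
Ratio = (3.5897/5.9155)^1.5152 = 0.6068^1.5152 ≈ 0.4691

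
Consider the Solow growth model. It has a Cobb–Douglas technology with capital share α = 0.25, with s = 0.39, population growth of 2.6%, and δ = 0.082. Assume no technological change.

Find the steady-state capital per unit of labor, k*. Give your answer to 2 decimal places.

k* = 5.54

At the steady state, Δk = 0, so s·k^α = (n + δ)·k.
Rearranging, k^(1−α) = s / (n + δ).
k^0.75 = 0.39 / (0.026 + 0.082) = 0.39 / 0.108 = 3.6111
k* = 3.6111^(1/0.75) ≈ 5.5401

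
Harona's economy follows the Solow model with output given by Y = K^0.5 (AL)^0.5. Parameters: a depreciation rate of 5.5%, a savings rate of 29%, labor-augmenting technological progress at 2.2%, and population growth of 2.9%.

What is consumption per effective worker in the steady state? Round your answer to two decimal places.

c* = 1.94

At the steady state, Δk = 0, so s·k^α = (n + g + δ)·k.
Rearranging, k^(1−α) = s / (n + g + δ).
k^0.5 = 0.29 / (0.029 + 0.022 + 0.055) = 0.29 / 0.106 = 2.7358
k* = 2.7358^(1/0.5) ≈ 7.4846
y* = (k*)^α = 7.4846^0.5 ≈ 2.7358
c* = (1 − s)·y* = (1 − 0.29) × 2.7358 ≈ 1.9424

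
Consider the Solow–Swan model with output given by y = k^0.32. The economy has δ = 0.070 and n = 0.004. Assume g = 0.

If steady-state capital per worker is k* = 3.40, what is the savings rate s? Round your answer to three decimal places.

In steady state, investment equals break-even investment: s·k^α = (n + δ)·k.
So s / (n + δ) = (k*)^(1−α) = 3.40^0.68 = 2.2983.
Therefore s = 2.2983 × (n + δ) = 2.2983 × 0.074 = 0.1701.

s ≈ 0.170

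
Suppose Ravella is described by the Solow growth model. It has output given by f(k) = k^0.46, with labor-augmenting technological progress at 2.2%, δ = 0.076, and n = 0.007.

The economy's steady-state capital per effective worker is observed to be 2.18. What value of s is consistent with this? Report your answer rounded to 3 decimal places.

In steady state, investment equals break-even investment: s·k^α = (n + g + δ)·k.
So s / (n + g + δ) = (k*)^(1−α) = 2.18^0.54 = 1.5232.
Therefore s = 1.5232 × (n + g + δ) = 1.5232 × 0.105 = 0.1599.

s ≈ 0.160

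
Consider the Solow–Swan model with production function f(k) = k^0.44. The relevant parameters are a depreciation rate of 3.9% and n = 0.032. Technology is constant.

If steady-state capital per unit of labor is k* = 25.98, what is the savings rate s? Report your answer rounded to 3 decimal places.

At the steady state, Δk = 0, so s·k^α = (n + δ)·k.
So s / (n + δ) = (k*)^(1−α) = 25.98^0.56 = 6.1972.
Therefore s = 6.1972 × (n + δ) = 6.1972 × 0.071 = 0.4400.

s ≈ 0.440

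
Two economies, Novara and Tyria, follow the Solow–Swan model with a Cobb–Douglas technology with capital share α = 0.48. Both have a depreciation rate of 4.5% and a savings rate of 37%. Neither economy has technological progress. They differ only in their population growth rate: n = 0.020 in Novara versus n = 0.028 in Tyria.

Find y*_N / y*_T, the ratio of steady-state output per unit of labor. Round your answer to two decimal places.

Steady-state y* = [s/(n + δ)]^(α/(1−α)), so the ratio is [ (s_N/(n + δ)_N) / (s_T/(n + δ)_T) ]^0.9231.
s_N/(n + δ)_N = 0.37/0.065 = 5.6923; s_T/(n + δ)_T = 0.37/0.073 = 5.0685.
Ratio = (5.6923/5.0685)^0.9231 = 1.1231^0.9231 ≈ 1.1131

ratio ≈ 1.11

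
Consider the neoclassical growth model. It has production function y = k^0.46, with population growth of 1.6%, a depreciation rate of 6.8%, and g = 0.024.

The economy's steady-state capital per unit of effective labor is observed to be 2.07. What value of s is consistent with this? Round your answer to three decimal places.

Steady state requires s·f(k) = (n + g + δ)·k, i.e. s·k^α = (n + g + δ)·k.
So s / (n + g + δ) = (k*)^(1−α) = 2.07^0.54 = 1.4812.
Therefore s = 1.4812 × (n + g + δ) = 1.4812 × 0.108 = 0.1600.

s ≈ 0.160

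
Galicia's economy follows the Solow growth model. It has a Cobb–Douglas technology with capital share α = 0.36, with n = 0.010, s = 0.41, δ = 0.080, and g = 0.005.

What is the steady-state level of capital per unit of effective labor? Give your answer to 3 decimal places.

Steady state requires s·f(k) = (n + g + δ)·k, i.e. s·k^α = (n + g + δ)·k.
Rearranging, k^(1−α) = s / (n + g + δ).
k^0.64 = 0.41 / (0.010 + 0.005 + 0.080) = 0.41 / 0.095 = 4.3158
k* = 4.3158^(1/0.64) ≈ 9.8239

k* = 9.824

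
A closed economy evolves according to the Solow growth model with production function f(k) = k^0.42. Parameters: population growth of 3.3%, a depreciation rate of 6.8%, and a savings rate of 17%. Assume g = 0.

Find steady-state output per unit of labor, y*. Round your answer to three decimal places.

In steady state, investment equals break-even investment: s·k^α = (n + δ)·k.
Dividing both sides by k: k^(1−α) = s / (n + δ).
k^0.58 = 0.17 / (0.033 + 0.068) = 0.17 / 0.101 = 1.6832
k* = 1.6832^(1/0.58) ≈ 2.4541
y* = (k*)^α = 2.4541^0.42 ≈ 1.4580

y* = 1.458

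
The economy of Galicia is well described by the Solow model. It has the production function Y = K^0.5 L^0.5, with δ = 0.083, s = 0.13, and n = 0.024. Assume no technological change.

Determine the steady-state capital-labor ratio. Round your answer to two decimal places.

At the steady state, Δk = 0, so s·k^α = (n + δ)·k.
Rearranging, k^(1−α) = s / (n + δ).
k^0.5 = 0.13 / (0.024 + 0.083) = 0.13 / 0.107 = 1.2150
k* = 1.2150^(1/0.5) ≈ 1.4762

k* = 1.48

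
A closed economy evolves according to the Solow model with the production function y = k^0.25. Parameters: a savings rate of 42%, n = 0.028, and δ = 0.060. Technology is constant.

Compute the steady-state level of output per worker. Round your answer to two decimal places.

At the steady state, Δk = 0, so s·k^α = (n + δ)·k.
Rearranging, k^(1−α) = s / (n + δ).
k^0.75 = 0.42 / (0.028 + 0.060) = 0.42 / 0.088 = 4.7727
k* = 4.7727^(1/0.75) ≈ 8.0356
y* = (k*)^α = 8.0356^0.25 ≈ 1.6837

y* = 1.68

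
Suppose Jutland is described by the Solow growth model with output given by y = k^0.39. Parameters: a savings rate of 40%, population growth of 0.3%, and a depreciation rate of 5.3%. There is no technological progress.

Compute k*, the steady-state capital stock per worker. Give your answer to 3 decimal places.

Steady state requires s·f(k) = (n + δ)·k, i.e. s·k^α = (n + δ)·k.
Rearranging, k^(1−α) = s / (n + δ).
k^0.61 = 0.40 / (0.003 + 0.053) = 0.40 / 0.056 = 7.1429
k* = 7.1429^(1/0.61) ≈ 25.1070

k* = 25.107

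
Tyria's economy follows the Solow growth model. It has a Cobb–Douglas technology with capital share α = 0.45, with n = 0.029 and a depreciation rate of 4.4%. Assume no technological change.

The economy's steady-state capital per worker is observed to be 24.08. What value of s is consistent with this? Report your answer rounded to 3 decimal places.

s ≈ 0.420

Steady state requires s·f(k) = (n + δ)·k, i.e. s·k^α = (n + δ)·k.
So s / (n + δ) = (k*)^(1−α) = 24.08^0.55 = 5.7532.
Therefore s = 5.7532 × (n + δ) = 5.7532 × 0.073 = 0.4200.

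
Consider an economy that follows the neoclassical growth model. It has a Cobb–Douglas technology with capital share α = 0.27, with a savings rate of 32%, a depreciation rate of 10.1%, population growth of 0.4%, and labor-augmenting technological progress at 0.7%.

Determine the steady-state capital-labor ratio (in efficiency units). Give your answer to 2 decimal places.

k* ≈ 4.21

In steady state, investment equals break-even investment: s·k^α = (n + g + δ)·k.
Rearranging, k^(1−α) = s / (n + g + δ).
k^0.73 = 0.32 / (0.004 + 0.007 + 0.101) = 0.32 / 0.112 = 2.8571
k* = 2.8571^(1/0.73) ≈ 4.2127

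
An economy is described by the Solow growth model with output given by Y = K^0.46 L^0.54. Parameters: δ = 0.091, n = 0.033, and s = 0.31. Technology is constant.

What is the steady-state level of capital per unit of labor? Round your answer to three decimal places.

Steady state requires s·f(k) = (n + δ)·k, i.e. s·k^α = (n + δ)·k.
Dividing both sides by k: k^(1−α) = s / (n + δ).
k^0.54 = 0.31 / (0.033 + 0.091) = 0.31 / 0.124 = 2.5000
k* = 2.5000^(1/0.54) ≈ 5.4566

k* ≈ 5.457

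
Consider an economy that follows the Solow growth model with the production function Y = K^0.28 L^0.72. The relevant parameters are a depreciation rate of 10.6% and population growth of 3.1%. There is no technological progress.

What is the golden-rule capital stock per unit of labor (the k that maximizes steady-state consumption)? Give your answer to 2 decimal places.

k_gold ≈ 2.70

The golden rule sets f'(k) = n + δ, i.e. α·k^(α−1) = n + δ.
So k^(1−α) = α / (n + δ) = 0.28 / 0.137 = 2.0438.
k_gold = 2.0438^(1/0.72) ≈ 2.6988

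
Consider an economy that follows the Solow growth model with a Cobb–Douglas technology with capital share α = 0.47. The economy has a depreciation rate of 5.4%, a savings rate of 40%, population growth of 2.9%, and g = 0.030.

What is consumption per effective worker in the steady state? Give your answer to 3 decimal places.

c* = 1.841

Steady state requires s·f(k) = (n + g + δ)·k, i.e. s·k^α = (n + g + δ)·k.
Rearranging, k^(1−α) = s / (n + g + δ).
k^0.53 = 0.40 / (0.029 + 0.030 + 0.054) = 0.40 / 0.113 = 3.5398
k* = 3.5398^(1/0.53) ≈ 10.8595
y* = (k*)^α = 10.8595^0.47 ≈ 3.0678
c* = (1 − s)·y* = (1 − 0.40) × 3.0678 ≈ 1.8407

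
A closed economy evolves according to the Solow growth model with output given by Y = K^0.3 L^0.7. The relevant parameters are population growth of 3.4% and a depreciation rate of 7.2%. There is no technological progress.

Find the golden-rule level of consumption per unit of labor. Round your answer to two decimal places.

c_gold ≈ 1.09

At the golden rule, f'(k) = n + δ, so α·k^(α−1) = n + δ and k_gold = (α/(n + δ))^(1/(1−α)).
k_gold = (0.3/0.106)^(1/0.7) = 2.8302^1.4286 ≈ 4.4204
c_gold = f(k_gold) − (n + δ)·k_gold = 1.5618 − 0.106×4.4204 ≈ 1.0932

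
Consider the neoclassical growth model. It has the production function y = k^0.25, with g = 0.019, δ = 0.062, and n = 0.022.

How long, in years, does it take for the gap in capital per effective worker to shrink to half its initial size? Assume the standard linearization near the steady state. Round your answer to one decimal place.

half-life ≈ 9.0 years

Near the steady state the convergence rate is λ = (1 − α)(n + g + δ).
λ = (1 − 0.25) × 0.103 = 0.75 × 0.103 = 0.07725
Half-life = ln 2 / λ = 0.6931 / 0.07725 ≈ 8.97 years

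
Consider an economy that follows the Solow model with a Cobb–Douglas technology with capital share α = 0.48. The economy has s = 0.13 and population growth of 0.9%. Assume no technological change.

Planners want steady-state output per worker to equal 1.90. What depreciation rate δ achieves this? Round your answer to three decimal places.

δ ≈ 0.056

Steady state requires s·f(k) = (n + δ)·k, i.e. s·k^α = (n + δ)·k.
Since y* = [s/(n + δ)]^(α/(1−α)), we have s/(n + δ) = (y*)^((1−α)/α) = 1.90^1.0833 = 2.0044.
Therefore n + δ = s / 2.0044 = 0.13 / 2.0044 = 0.0649, so δ = 0.0649 − 0.009 = 0.0559.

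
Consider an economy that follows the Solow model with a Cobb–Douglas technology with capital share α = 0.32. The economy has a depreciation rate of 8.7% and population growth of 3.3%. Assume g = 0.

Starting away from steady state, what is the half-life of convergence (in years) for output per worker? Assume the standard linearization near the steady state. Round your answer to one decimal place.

t_½ ≈ 8.5 years

Near the steady state the convergence rate is λ = (1 − α)(n + δ).
λ = (1 − 0.32) × 0.120 = 0.68 × 0.120 = 0.0816
Half-life = ln 2 / λ = 0.6931 / 0.0816 ≈ 8.49 years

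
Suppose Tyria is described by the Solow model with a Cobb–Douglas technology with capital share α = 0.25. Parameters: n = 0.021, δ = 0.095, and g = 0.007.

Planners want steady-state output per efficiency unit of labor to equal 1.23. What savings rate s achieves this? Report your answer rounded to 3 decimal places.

At the steady state, Δk = 0, so s·k^α = (n + g + δ)·k.
Since y* = [s/(n + g + δ)]^(α/(1−α)), we have s/(n + g + δ) = (y*)^((1−α)/α) = 1.23^3 = 1.8609.
Therefore s = 1.8609 × (n + g + δ) = 1.8609 × 0.123 = 0.2289.

s ≈ 0.229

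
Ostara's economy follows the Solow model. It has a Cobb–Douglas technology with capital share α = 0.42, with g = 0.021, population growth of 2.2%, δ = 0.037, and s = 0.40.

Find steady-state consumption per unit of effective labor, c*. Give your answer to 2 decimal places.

c* ≈ 1.92

At the steady state, Δk = 0, so s·k^α = (n + g + δ)·k.
Dividing both sides by k: k^(1−α) = s / (n + g + δ).
k^0.58 = 0.40 / (0.022 + 0.021 + 0.037) = 0.40 / 0.080 = 5.0000
k* = 5.0000^(1/0.58) ≈ 16.0369
y* = (k*)^α = 16.0369^0.42 ≈ 3.2074
c* = (1 − s)·y* = (1 − 0.40) × 3.2074 ≈ 1.9244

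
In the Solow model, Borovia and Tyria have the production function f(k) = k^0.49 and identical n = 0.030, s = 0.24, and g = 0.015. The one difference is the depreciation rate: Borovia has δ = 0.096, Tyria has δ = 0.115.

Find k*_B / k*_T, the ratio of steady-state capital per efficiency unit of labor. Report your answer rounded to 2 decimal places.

Steady-state k* = [s/(n + g + δ)]^(1/(1−α)), so the ratio is [ (s_B/(n + g + δ)_B) / (s_T/(n + g + δ)_T) ]^1.9608.
s_B/(n + g + δ)_B = 0.24/0.141 = 1.7021; s_T/(n + g + δ)_T = 0.24/0.160 = 1.5000.
Ratio = (1.7021/1.5000)^1.9608 = 1.1347^1.9608 ≈ 1.2812

k*_B / k*_T ≈ 1.28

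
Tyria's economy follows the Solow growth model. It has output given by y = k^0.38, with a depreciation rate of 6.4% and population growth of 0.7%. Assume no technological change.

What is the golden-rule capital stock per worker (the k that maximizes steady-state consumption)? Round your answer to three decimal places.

k_gold ≈ 14.964

The golden rule sets f'(k) = n + δ, i.e. α·k^(α−1) = n + δ.
So k^(1−α) = α / (n + δ) = 0.38 / 0.071 = 5.3521.
k_gold = 5.3521^(1/0.62) ≈ 14.9637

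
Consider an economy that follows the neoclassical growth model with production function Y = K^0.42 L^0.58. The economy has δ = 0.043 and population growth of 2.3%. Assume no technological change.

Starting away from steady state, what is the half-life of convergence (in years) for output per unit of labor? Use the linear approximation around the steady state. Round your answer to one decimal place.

half-life ≈ 18.1 years

Near the steady state the convergence rate is λ = (1 − α)(n + δ).
λ = (1 − 0.42) × 0.066 = 0.58 × 0.066 = 0.03828
Half-life = ln 2 / λ = 0.6931 / 0.03828 ≈ 18.11 years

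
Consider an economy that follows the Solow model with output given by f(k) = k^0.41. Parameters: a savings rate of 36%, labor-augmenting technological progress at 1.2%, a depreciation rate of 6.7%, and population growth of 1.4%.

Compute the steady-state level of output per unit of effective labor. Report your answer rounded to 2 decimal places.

y* = 2.56

In steady state, investment equals break-even investment: s·k^α = (n + g + δ)·k.
Dividing both sides by k: k^(1−α) = s / (n + g + δ).
k^0.59 = 0.36 / (0.014 + 0.012 + 0.067) = 0.36 / 0.093 = 3.8710
k* = 3.8710^(1/0.59) ≈ 9.9154
y* = (k*)^α = 9.9154^0.41 ≈ 2.5615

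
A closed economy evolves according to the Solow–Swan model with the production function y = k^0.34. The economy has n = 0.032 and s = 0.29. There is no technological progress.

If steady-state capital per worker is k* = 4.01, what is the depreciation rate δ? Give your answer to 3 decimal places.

δ ≈ 0.084

At the steady state, Δk = 0, so s·k^α = (n + δ)·k.
So s / (n + δ) = (k*)^(1−α) = 4.01^0.66 = 2.5008.
Therefore n + δ = s / 2.5008 = 0.29 / 2.5008 = 0.1160, so δ = 0.1160 − 0.032 = 0.0840.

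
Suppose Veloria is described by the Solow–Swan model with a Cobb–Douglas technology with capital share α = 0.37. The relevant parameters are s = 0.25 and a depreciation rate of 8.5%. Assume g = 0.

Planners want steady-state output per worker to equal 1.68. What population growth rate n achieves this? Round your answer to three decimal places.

n ≈ 0.018

Steady state requires s·f(k) = (n + δ)·k, i.e. s·k^α = (n + δ)·k.
Since y* = [s/(n + δ)]^(α/(1−α)), we have s/(n + δ) = (y*)^((1−α)/α) = 1.68^1.7027 = 2.4190.
Therefore n + δ = s / 2.4190 = 0.25 / 2.4190 = 0.1033, so n = 0.1033 − 0.085 = 0.0183.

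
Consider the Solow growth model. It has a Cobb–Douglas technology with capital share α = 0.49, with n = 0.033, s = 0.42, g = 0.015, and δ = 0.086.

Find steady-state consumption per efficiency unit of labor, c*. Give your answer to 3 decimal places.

Steady state requires s·f(k) = (n + g + δ)·k, i.e. s·k^α = (n + g + δ)·k.
Dividing both sides by k: k^(1−α) = s / (n + g + δ).
k^0.51 = 0.42 / (0.033 + 0.015 + 0.086) = 0.42 / 0.134 = 3.1343
k* = 3.1343^(1/0.51) ≈ 9.3934
y* = (k*)^α = 9.3934^0.49 ≈ 2.9970
c* = (1 − s)·y* = (1 − 0.42) × 2.9970 ≈ 1.7383

c* = 1.738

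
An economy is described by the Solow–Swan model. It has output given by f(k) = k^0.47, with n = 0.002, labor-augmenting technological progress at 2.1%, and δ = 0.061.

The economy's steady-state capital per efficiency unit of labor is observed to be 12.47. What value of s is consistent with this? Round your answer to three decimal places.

Steady state requires s·f(k) = (n + g + δ)·k, i.e. s·k^α = (n + g + δ)·k.
So s / (n + g + δ) = (k*)^(1−α) = 12.47^0.53 = 3.8090.
Therefore s = 3.8090 × (n + g + δ) = 3.8090 × 0.084 = 0.3200.

s ≈ 0.320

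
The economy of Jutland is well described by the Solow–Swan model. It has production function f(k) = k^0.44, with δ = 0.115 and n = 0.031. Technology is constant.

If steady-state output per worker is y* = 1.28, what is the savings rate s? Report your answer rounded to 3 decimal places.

s ≈ 0.200

In steady state, investment equals break-even investment: s·k^α = (n + δ)·k.
Since y* = [s/(n + δ)]^(α/(1−α)), we have s/(n + δ) = (y*)^((1−α)/α) = 1.28^1.2727 = 1.3691.
Therefore s = 1.3691 × (n + δ) = 1.3691 × 0.146 = 0.1999.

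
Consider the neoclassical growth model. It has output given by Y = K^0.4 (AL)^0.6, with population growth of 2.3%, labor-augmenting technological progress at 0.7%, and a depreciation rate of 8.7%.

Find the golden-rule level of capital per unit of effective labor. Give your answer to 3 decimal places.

The golden rule sets f'(k) = n + g + δ, i.e. α·k^(α−1) = n + g + δ.
So k^(1−α) = α / (n + g + δ) = 0.4 / 0.117 = 3.4188.
k_gold = 3.4188^(1/0.6) ≈ 7.7587

k_gold ≈ 7.759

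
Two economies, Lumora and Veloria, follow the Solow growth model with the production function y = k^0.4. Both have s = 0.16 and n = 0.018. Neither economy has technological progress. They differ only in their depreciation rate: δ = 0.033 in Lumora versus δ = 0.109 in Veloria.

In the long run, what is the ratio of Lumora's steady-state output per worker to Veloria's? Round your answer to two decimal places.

Steady-state y* = [s/(n + δ)]^(α/(1−α)), so the ratio is [ (s_L/(n + δ)_L) / (s_V/(n + δ)_V) ]^0.6667.
s_L/(n + δ)_L = 0.16/0.051 = 3.1373; s_V/(n + δ)_V = 0.16/0.127 = 1.2598.
Ratio = (3.1373/1.2598)^0.6667 = 2.4903^0.6667 ≈ 1.8373

ratio ≈ 1.84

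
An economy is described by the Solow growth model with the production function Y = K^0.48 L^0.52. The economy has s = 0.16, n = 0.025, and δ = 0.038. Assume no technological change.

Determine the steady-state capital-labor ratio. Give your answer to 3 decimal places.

k* ≈ 6.004

Steady state requires s·f(k) = (n + δ)·k, i.e. s·k^α = (n + δ)·k.
Rearranging, k^(1−α) = s / (n + δ).
k^0.52 = 0.16 / (0.025 + 0.038) = 0.16 / 0.063 = 2.5397
k* = 2.5397^(1/0.52) ≈ 6.0038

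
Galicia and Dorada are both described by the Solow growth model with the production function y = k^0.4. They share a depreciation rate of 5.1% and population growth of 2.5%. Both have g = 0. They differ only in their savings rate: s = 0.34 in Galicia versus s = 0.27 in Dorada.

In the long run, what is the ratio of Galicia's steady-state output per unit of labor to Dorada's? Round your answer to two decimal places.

Steady-state y* = [s/(n + δ)]^(α/(1−α)), so the ratio is [ (s_G/(n + δ)_G) / (s_D/(n + δ)_D) ]^0.6667.
s_G/(n + δ)_G = 0.34/0.076 = 4.4737; s_D/(n + δ)_D = 0.27/0.076 = 3.5526.
Ratio = (4.4737/3.5526)^0.6667 = 1.2593^0.6667 ≈ 1.1662

y*_G / y*_D ≈ 1.17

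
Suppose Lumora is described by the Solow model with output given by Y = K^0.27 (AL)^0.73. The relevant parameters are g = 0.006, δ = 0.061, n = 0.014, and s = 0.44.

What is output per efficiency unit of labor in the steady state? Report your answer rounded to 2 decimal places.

At the steady state, Δk = 0, so s·k^α = (n + g + δ)·k.
Dividing both sides by k: k^(1−α) = s / (n + g + δ).
k^0.73 = 0.44 / (0.014 + 0.006 + 0.061) = 0.44 / 0.081 = 5.4321
k* = 5.4321^(1/0.73) ≈ 10.1579
y* = (k*)^α = 10.1579^0.27 ≈ 1.8700

y* = 1.87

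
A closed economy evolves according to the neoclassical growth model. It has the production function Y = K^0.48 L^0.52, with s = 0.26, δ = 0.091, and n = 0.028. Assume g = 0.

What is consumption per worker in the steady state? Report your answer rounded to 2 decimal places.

c* ≈ 1.52

In steady state, investment equals break-even investment: s·k^α = (n + δ)·k.
Rearranging, k^(1−α) = s / (n + δ).
k^0.52 = 0.26 / (0.028 + 0.091) = 0.26 / 0.119 = 2.1849
k* = 2.1849^(1/0.52) ≈ 4.4952
y* = (k*)^α = 4.4952^0.48 ≈ 2.0574
c* = (1 − s)·y* = (1 − 0.26) × 2.0574 ≈ 1.5225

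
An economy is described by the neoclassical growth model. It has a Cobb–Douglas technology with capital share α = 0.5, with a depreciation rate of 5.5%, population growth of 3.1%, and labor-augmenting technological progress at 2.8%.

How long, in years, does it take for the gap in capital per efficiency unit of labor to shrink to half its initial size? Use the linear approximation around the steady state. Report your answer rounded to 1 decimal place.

Near the steady state the convergence rate is λ = (1 − α)(n + g + δ).
λ = (1 − 0.5) × 0.114 = 0.5 × 0.114 = 0.0570
Half-life = ln 2 / λ = 0.6931 / 0.0570 ≈ 12.16 years

about 12.2 years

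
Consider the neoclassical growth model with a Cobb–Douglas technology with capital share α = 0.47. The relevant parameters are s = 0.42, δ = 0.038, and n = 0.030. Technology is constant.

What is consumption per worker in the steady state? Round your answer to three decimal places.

At the steady state, Δk = 0, so s·k^α = (n + δ)·k.
Dividing both sides by k: k^(1−α) = s / (n + δ).
k^0.53 = 0.42 / (0.030 + 0.038) = 0.42 / 0.068 = 6.1765
k* = 6.1765^(1/0.53) ≈ 31.0432
y* = (k*)^α = 31.0432^0.47 ≈ 5.0260
c* = (1 − s)·y* = (1 − 0.42) × 5.0260 ≈ 2.9151

c* ≈ 2.915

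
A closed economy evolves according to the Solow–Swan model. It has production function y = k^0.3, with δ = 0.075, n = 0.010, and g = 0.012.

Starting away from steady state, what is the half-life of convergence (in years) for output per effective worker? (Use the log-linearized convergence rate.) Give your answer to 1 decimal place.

about 10.2 years

Near the steady state the convergence rate is λ = (1 − α)(n + g + δ).
λ = (1 − 0.3) × 0.097 = 0.7 × 0.097 = 0.0679
Half-life = ln 2 / λ = 0.6931 / 0.0679 ≈ 10.21 years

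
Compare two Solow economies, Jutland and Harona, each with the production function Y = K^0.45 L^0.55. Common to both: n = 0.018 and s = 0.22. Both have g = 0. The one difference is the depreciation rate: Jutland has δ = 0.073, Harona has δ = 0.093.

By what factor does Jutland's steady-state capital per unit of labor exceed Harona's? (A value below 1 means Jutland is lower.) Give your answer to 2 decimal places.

Steady-state k* = [s/(n + δ)]^(1/(1−α)), so the ratio is [ (s_J/(n + δ)_J) / (s_H/(n + δ)_H) ]^1.8182.
s_J/(n + δ)_J = 0.22/0.091 = 2.4176; s_H/(n + δ)_H = 0.22/0.111 = 1.9820.
Ratio = (2.4176/1.9820)^1.8182 = 1.2198^1.8182 ≈ 1.4351

k*_J / k*_H ≈ 1.44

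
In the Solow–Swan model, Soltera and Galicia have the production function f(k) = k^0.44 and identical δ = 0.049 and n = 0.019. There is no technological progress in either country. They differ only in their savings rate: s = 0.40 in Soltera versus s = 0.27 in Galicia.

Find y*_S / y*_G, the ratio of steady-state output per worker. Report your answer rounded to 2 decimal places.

Steady-state y* = [s/(n + δ)]^(α/(1−α)), so the ratio is [ (s_S/(n + δ)_S) / (s_G/(n + δ)_G) ]^0.7857.
s_S/(n + δ)_S = 0.40/0.068 = 5.8824; s_G/(n + δ)_G = 0.27/0.068 = 3.9706.
Ratio = (5.8824/3.9706)^0.7857 = 1.4815^0.7857 ≈ 1.3618

ratio ≈ 1.36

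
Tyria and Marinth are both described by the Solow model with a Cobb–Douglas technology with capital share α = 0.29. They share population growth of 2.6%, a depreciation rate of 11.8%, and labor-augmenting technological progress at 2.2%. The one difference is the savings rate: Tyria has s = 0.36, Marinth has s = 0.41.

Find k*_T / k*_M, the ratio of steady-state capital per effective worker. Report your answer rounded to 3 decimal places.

Steady-state k* = [s/(n + g + δ)]^(1/(1−α)), so the ratio is [ (s_T/(n + g + δ)_T) / (s_M/(n + g + δ)_M) ]^1.4085.
s_T/(n + g + δ)_T = 0.36/0.166 = 2.1687; s_M/(n + g + δ)_M = 0.41/0.166 = 2.4699.
Ratio = (2.1687/2.4699)^1.4085 = 0.8781^1.4085 ≈ 0.8327

ratio ≈ 0.833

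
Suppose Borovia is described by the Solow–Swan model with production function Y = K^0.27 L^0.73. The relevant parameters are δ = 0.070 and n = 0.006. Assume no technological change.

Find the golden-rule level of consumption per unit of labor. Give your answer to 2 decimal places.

At the golden rule, f'(k) = n + δ, so α·k^(α−1) = n + δ and k_gold = (α/(n + δ))^(1/(1−α)).
k_gold = (0.27/0.076)^(1/0.73) = 3.5526^1.3699 ≈ 5.6780
c_gold = f(k_gold) − (n + δ)·k_gold = 1.5982 − 0.076×5.6780 ≈ 1.1667

c_gold ≈ 1.17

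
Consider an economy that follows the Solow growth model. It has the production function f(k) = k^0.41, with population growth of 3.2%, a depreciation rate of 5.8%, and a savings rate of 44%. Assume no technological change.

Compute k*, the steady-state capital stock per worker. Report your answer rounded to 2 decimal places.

Steady state requires s·f(k) = (n + δ)·k, i.e. s·k^α = (n + δ)·k.
Rearranging, k^(1−α) = s / (n + δ).
k^0.59 = 0.44 / (0.032 + 0.058) = 0.44 / 0.090 = 4.8889
k* = 4.8889^(1/0.59) ≈ 14.7284

k* = 14.73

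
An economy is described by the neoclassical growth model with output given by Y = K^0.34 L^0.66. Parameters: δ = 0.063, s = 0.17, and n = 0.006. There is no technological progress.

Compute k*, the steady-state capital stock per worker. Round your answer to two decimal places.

k* = 3.92

Steady state requires s·f(k) = (n + δ)·k, i.e. s·k^α = (n + δ)·k.
Rearranging, k^(1−α) = s / (n + δ).
k^0.66 = 0.17 / (0.006 + 0.063) = 0.17 / 0.069 = 2.4638
k* = 2.4638^(1/0.66) ≈ 3.9205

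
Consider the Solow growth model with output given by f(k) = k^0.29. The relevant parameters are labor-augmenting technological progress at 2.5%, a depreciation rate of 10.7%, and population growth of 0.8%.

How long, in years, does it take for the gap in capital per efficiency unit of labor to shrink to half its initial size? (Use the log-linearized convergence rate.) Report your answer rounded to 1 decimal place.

Near the steady state the convergence rate is λ = (1 − α)(n + g + δ).
λ = (1 − 0.29) × 0.140 = 0.71 × 0.140 = 0.0994
Half-life = ln 2 / λ = 0.6931 / 0.0994 ≈ 6.97 years

half-life ≈ 7.0 years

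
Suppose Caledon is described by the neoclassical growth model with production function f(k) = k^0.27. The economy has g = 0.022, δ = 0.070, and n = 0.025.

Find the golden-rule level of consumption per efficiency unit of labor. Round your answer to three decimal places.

c_gold ≈ 0.995

At the golden rule, f'(k) = n + g + δ, so α·k^(α−1) = n + g + δ and k_gold = (α/(n + g + δ))^(1/(1−α)).
k_gold = (0.27/0.117)^(1/0.73) = 2.3077^1.3699 ≈ 3.1443
c_gold = f(k_gold) − (n + g + δ)·k_gold = 1.3625 − 0.117×3.1443 ≈ 0.9946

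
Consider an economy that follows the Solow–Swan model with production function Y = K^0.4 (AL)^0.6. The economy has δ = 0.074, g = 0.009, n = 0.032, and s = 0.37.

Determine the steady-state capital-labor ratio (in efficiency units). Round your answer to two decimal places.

Steady state requires s·f(k) = (n + g + δ)·k, i.e. s·k^α = (n + g + δ)·k.
Rearranging, k^(1−α) = s / (n + g + δ).
k^0.6 = 0.37 / (0.032 + 0.009 + 0.074) = 0.37 / 0.115 = 3.2174
k* = 3.2174^(1/0.6) ≈ 7.0120

k* ≈ 7.01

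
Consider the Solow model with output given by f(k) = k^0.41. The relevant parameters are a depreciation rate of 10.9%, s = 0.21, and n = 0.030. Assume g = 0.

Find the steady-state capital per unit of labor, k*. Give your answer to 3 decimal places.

In steady state, investment equals break-even investment: s·k^α = (n + δ)·k.
Dividing both sides by k: k^(1−α) = s / (n + δ).
k^0.59 = 0.21 / (0.030 + 0.109) = 0.21 / 0.139 = 1.5108
k* = 1.5108^(1/0.59) ≈ 2.0125

k* = 2.013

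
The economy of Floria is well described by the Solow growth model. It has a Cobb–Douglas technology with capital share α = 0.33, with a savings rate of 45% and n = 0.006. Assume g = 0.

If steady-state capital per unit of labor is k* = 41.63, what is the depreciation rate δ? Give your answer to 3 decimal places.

δ ≈ 0.031

At the steady state, Δk = 0, so s·k^α = (n + δ)·k.
So s / (n + δ) = (k*)^(1−α) = 41.63^0.67 = 12.1619.
Therefore n + δ = s / 12.1619 = 0.45 / 12.1619 = 0.0370, so δ = 0.0370 − 0.006 = 0.0310.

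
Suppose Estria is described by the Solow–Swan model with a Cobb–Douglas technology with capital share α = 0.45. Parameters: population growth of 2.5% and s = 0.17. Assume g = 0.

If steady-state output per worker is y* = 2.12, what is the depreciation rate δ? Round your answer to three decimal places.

δ ≈ 0.043

At the steady state, Δk = 0, so s·k^α = (n + δ)·k.
Since y* = [s/(n + δ)]^(α/(1−α)), we have s/(n + δ) = (y*)^((1−α)/α) = 2.12^1.2222 = 2.5052.
Therefore n + δ = s / 2.5052 = 0.17 / 2.5052 = 0.0679, so δ = 0.0679 − 0.025 = 0.0429.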